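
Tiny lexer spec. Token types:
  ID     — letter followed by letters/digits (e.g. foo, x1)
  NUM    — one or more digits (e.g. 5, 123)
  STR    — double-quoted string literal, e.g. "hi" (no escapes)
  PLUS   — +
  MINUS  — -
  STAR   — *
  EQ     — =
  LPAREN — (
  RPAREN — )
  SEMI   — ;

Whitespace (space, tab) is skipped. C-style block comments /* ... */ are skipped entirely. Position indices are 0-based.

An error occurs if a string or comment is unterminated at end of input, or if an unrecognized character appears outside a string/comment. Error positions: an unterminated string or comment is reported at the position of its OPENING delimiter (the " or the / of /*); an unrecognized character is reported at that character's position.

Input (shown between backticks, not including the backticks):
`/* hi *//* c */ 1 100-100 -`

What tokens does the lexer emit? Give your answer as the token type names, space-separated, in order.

Answer: NUM NUM MINUS NUM MINUS

Derivation:
pos=0: enter COMMENT mode (saw '/*')
exit COMMENT mode (now at pos=8)
pos=8: enter COMMENT mode (saw '/*')
exit COMMENT mode (now at pos=15)
pos=16: emit NUM '1' (now at pos=17)
pos=18: emit NUM '100' (now at pos=21)
pos=21: emit MINUS '-'
pos=22: emit NUM '100' (now at pos=25)
pos=26: emit MINUS '-'
DONE. 5 tokens: [NUM, NUM, MINUS, NUM, MINUS]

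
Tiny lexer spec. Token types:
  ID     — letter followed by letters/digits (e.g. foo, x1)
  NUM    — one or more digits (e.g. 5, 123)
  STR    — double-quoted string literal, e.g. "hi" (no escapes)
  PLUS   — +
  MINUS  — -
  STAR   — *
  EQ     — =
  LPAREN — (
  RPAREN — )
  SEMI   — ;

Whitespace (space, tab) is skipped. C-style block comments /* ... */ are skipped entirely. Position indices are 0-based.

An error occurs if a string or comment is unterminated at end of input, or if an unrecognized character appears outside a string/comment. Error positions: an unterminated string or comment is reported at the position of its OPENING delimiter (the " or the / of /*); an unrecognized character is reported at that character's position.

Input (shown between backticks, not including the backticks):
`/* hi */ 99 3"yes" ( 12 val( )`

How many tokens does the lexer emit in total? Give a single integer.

pos=0: enter COMMENT mode (saw '/*')
exit COMMENT mode (now at pos=8)
pos=9: emit NUM '99' (now at pos=11)
pos=12: emit NUM '3' (now at pos=13)
pos=13: enter STRING mode
pos=13: emit STR "yes" (now at pos=18)
pos=19: emit LPAREN '('
pos=21: emit NUM '12' (now at pos=23)
pos=24: emit ID 'val' (now at pos=27)
pos=27: emit LPAREN '('
pos=29: emit RPAREN ')'
DONE. 8 tokens: [NUM, NUM, STR, LPAREN, NUM, ID, LPAREN, RPAREN]

Answer: 8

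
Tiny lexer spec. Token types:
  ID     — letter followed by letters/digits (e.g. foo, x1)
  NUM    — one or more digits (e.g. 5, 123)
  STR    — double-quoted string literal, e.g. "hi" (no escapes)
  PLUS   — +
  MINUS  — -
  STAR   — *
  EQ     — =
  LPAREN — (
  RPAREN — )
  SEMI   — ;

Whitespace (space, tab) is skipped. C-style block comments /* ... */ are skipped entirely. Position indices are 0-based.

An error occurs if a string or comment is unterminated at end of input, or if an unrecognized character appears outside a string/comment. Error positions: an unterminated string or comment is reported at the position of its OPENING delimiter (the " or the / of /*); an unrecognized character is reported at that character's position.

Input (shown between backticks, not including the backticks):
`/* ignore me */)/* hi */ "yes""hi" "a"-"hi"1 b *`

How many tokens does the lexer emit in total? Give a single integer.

pos=0: enter COMMENT mode (saw '/*')
exit COMMENT mode (now at pos=15)
pos=15: emit RPAREN ')'
pos=16: enter COMMENT mode (saw '/*')
exit COMMENT mode (now at pos=24)
pos=25: enter STRING mode
pos=25: emit STR "yes" (now at pos=30)
pos=30: enter STRING mode
pos=30: emit STR "hi" (now at pos=34)
pos=35: enter STRING mode
pos=35: emit STR "a" (now at pos=38)
pos=38: emit MINUS '-'
pos=39: enter STRING mode
pos=39: emit STR "hi" (now at pos=43)
pos=43: emit NUM '1' (now at pos=44)
pos=45: emit ID 'b' (now at pos=46)
pos=47: emit STAR '*'
DONE. 9 tokens: [RPAREN, STR, STR, STR, MINUS, STR, NUM, ID, STAR]

Answer: 9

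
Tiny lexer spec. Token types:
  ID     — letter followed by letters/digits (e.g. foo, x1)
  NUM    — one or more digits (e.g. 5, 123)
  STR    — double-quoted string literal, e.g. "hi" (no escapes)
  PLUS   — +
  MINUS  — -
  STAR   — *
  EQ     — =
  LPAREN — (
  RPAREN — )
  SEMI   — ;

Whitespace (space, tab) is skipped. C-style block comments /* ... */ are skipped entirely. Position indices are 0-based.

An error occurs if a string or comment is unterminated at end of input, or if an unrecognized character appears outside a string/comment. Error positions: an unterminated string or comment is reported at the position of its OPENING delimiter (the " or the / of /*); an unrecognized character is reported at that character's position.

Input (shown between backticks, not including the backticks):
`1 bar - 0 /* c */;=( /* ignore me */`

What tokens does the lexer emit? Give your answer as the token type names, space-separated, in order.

Answer: NUM ID MINUS NUM SEMI EQ LPAREN

Derivation:
pos=0: emit NUM '1' (now at pos=1)
pos=2: emit ID 'bar' (now at pos=5)
pos=6: emit MINUS '-'
pos=8: emit NUM '0' (now at pos=9)
pos=10: enter COMMENT mode (saw '/*')
exit COMMENT mode (now at pos=17)
pos=17: emit SEMI ';'
pos=18: emit EQ '='
pos=19: emit LPAREN '('
pos=21: enter COMMENT mode (saw '/*')
exit COMMENT mode (now at pos=36)
DONE. 7 tokens: [NUM, ID, MINUS, NUM, SEMI, EQ, LPAREN]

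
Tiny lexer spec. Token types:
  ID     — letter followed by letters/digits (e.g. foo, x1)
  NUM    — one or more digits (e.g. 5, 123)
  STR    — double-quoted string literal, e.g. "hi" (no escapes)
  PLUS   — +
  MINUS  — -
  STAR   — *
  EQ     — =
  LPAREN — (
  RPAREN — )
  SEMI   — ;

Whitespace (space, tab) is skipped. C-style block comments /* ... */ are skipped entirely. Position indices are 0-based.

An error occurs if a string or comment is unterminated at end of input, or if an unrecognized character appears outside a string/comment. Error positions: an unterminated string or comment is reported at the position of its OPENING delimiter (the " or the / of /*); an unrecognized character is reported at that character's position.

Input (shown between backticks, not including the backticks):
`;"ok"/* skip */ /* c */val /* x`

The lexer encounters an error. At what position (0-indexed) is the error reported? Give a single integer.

Answer: 27

Derivation:
pos=0: emit SEMI ';'
pos=1: enter STRING mode
pos=1: emit STR "ok" (now at pos=5)
pos=5: enter COMMENT mode (saw '/*')
exit COMMENT mode (now at pos=15)
pos=16: enter COMMENT mode (saw '/*')
exit COMMENT mode (now at pos=23)
pos=23: emit ID 'val' (now at pos=26)
pos=27: enter COMMENT mode (saw '/*')
pos=27: ERROR — unterminated comment (reached EOF)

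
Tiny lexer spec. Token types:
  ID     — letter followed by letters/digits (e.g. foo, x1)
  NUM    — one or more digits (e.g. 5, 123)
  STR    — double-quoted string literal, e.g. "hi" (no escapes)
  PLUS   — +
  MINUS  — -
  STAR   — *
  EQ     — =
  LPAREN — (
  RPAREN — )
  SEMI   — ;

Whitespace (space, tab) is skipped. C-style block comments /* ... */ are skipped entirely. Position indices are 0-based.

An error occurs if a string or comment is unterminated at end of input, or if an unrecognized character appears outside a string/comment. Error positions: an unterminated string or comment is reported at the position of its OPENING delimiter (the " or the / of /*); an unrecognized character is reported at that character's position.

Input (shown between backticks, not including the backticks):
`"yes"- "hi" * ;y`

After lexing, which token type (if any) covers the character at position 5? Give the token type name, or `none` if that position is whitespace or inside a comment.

Answer: MINUS

Derivation:
pos=0: enter STRING mode
pos=0: emit STR "yes" (now at pos=5)
pos=5: emit MINUS '-'
pos=7: enter STRING mode
pos=7: emit STR "hi" (now at pos=11)
pos=12: emit STAR '*'
pos=14: emit SEMI ';'
pos=15: emit ID 'y' (now at pos=16)
DONE. 6 tokens: [STR, MINUS, STR, STAR, SEMI, ID]
Position 5: char is '-' -> MINUS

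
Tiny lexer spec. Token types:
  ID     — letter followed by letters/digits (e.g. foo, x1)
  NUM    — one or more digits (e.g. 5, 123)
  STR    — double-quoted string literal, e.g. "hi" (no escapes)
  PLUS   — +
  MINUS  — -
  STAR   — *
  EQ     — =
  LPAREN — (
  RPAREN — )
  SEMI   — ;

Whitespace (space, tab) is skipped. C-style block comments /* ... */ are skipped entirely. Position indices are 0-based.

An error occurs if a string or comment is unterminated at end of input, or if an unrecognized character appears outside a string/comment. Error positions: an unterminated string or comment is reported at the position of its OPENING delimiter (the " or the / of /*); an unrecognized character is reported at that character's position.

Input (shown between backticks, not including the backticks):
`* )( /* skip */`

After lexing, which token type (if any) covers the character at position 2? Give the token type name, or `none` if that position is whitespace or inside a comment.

Answer: RPAREN

Derivation:
pos=0: emit STAR '*'
pos=2: emit RPAREN ')'
pos=3: emit LPAREN '('
pos=5: enter COMMENT mode (saw '/*')
exit COMMENT mode (now at pos=15)
DONE. 3 tokens: [STAR, RPAREN, LPAREN]
Position 2: char is ')' -> RPAREN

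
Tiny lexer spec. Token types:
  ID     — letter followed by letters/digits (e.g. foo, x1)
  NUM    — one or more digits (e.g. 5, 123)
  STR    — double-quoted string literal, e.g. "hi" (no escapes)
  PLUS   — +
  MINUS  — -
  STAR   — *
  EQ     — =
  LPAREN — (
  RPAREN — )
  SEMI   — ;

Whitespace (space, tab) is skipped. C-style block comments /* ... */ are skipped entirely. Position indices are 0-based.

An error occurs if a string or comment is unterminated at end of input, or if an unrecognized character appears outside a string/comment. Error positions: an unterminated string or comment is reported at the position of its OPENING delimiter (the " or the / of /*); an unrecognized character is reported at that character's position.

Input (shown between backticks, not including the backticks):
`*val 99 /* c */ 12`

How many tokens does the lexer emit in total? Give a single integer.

pos=0: emit STAR '*'
pos=1: emit ID 'val' (now at pos=4)
pos=5: emit NUM '99' (now at pos=7)
pos=8: enter COMMENT mode (saw '/*')
exit COMMENT mode (now at pos=15)
pos=16: emit NUM '12' (now at pos=18)
DONE. 4 tokens: [STAR, ID, NUM, NUM]

Answer: 4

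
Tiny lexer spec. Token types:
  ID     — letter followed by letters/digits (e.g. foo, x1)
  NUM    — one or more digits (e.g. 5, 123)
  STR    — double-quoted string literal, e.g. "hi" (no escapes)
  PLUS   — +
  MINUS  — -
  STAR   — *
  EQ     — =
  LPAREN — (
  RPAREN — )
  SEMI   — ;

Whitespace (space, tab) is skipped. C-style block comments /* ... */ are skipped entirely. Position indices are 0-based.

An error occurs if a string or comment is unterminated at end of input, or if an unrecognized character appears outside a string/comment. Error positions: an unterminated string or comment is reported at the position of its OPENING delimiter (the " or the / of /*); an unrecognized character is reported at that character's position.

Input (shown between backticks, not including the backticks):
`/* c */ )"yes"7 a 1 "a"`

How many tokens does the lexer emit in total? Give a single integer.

pos=0: enter COMMENT mode (saw '/*')
exit COMMENT mode (now at pos=7)
pos=8: emit RPAREN ')'
pos=9: enter STRING mode
pos=9: emit STR "yes" (now at pos=14)
pos=14: emit NUM '7' (now at pos=15)
pos=16: emit ID 'a' (now at pos=17)
pos=18: emit NUM '1' (now at pos=19)
pos=20: enter STRING mode
pos=20: emit STR "a" (now at pos=23)
DONE. 6 tokens: [RPAREN, STR, NUM, ID, NUM, STR]

Answer: 6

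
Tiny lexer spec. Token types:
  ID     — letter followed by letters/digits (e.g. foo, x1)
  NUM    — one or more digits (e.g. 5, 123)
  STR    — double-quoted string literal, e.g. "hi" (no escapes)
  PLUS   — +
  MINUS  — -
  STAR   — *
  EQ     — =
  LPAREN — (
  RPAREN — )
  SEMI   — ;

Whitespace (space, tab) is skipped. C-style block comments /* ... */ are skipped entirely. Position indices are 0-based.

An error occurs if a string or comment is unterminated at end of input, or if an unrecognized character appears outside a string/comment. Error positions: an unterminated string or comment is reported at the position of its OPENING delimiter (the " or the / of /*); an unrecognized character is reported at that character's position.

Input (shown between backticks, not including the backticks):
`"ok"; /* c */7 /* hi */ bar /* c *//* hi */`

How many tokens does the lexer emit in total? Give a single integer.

pos=0: enter STRING mode
pos=0: emit STR "ok" (now at pos=4)
pos=4: emit SEMI ';'
pos=6: enter COMMENT mode (saw '/*')
exit COMMENT mode (now at pos=13)
pos=13: emit NUM '7' (now at pos=14)
pos=15: enter COMMENT mode (saw '/*')
exit COMMENT mode (now at pos=23)
pos=24: emit ID 'bar' (now at pos=27)
pos=28: enter COMMENT mode (saw '/*')
exit COMMENT mode (now at pos=35)
pos=35: enter COMMENT mode (saw '/*')
exit COMMENT mode (now at pos=43)
DONE. 4 tokens: [STR, SEMI, NUM, ID]

Answer: 4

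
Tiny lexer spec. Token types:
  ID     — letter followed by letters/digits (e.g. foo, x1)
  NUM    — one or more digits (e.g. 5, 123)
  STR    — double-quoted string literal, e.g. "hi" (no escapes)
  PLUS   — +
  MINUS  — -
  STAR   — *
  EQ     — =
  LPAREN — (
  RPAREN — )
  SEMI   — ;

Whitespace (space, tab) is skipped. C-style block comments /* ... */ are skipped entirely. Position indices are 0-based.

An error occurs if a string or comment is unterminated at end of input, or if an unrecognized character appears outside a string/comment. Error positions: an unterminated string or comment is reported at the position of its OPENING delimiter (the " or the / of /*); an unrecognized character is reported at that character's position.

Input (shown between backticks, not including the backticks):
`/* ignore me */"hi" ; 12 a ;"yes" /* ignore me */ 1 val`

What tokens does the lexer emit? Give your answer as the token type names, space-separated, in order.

pos=0: enter COMMENT mode (saw '/*')
exit COMMENT mode (now at pos=15)
pos=15: enter STRING mode
pos=15: emit STR "hi" (now at pos=19)
pos=20: emit SEMI ';'
pos=22: emit NUM '12' (now at pos=24)
pos=25: emit ID 'a' (now at pos=26)
pos=27: emit SEMI ';'
pos=28: enter STRING mode
pos=28: emit STR "yes" (now at pos=33)
pos=34: enter COMMENT mode (saw '/*')
exit COMMENT mode (now at pos=49)
pos=50: emit NUM '1' (now at pos=51)
pos=52: emit ID 'val' (now at pos=55)
DONE. 8 tokens: [STR, SEMI, NUM, ID, SEMI, STR, NUM, ID]

Answer: STR SEMI NUM ID SEMI STR NUM ID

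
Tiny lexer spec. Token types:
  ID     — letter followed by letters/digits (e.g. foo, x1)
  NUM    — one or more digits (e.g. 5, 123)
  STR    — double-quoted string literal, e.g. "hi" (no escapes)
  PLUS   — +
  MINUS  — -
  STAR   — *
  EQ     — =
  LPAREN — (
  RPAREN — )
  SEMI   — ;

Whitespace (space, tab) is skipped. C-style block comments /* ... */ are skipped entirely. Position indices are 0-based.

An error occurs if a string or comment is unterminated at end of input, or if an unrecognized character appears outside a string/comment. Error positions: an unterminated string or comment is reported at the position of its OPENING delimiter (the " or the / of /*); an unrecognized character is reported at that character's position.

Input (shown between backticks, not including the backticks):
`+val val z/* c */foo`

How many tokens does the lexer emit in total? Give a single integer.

Answer: 5

Derivation:
pos=0: emit PLUS '+'
pos=1: emit ID 'val' (now at pos=4)
pos=5: emit ID 'val' (now at pos=8)
pos=9: emit ID 'z' (now at pos=10)
pos=10: enter COMMENT mode (saw '/*')
exit COMMENT mode (now at pos=17)
pos=17: emit ID 'foo' (now at pos=20)
DONE. 5 tokens: [PLUS, ID, ID, ID, ID]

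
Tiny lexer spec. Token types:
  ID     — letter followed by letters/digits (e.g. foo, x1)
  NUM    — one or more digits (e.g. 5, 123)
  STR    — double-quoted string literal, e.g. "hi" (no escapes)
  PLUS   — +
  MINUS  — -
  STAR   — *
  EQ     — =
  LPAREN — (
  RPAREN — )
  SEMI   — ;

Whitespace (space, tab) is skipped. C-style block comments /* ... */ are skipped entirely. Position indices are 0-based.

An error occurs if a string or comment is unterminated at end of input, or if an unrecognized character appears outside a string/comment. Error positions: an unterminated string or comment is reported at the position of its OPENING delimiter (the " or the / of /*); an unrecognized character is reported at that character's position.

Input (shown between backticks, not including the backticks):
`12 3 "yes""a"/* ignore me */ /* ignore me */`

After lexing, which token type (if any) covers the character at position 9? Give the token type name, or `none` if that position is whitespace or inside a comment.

Answer: STR

Derivation:
pos=0: emit NUM '12' (now at pos=2)
pos=3: emit NUM '3' (now at pos=4)
pos=5: enter STRING mode
pos=5: emit STR "yes" (now at pos=10)
pos=10: enter STRING mode
pos=10: emit STR "a" (now at pos=13)
pos=13: enter COMMENT mode (saw '/*')
exit COMMENT mode (now at pos=28)
pos=29: enter COMMENT mode (saw '/*')
exit COMMENT mode (now at pos=44)
DONE. 4 tokens: [NUM, NUM, STR, STR]
Position 9: char is '"' -> STR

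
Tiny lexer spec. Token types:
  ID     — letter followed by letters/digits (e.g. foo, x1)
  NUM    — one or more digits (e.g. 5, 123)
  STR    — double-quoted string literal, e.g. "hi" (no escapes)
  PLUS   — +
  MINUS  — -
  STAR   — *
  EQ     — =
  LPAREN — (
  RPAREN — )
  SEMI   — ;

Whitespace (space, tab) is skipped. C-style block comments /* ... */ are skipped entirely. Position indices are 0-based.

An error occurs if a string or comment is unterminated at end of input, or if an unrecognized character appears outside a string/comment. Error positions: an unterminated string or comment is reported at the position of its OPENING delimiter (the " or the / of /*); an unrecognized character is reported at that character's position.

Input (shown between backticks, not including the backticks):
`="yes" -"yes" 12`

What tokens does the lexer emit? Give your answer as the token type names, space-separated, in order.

pos=0: emit EQ '='
pos=1: enter STRING mode
pos=1: emit STR "yes" (now at pos=6)
pos=7: emit MINUS '-'
pos=8: enter STRING mode
pos=8: emit STR "yes" (now at pos=13)
pos=14: emit NUM '12' (now at pos=16)
DONE. 5 tokens: [EQ, STR, MINUS, STR, NUM]

Answer: EQ STR MINUS STR NUM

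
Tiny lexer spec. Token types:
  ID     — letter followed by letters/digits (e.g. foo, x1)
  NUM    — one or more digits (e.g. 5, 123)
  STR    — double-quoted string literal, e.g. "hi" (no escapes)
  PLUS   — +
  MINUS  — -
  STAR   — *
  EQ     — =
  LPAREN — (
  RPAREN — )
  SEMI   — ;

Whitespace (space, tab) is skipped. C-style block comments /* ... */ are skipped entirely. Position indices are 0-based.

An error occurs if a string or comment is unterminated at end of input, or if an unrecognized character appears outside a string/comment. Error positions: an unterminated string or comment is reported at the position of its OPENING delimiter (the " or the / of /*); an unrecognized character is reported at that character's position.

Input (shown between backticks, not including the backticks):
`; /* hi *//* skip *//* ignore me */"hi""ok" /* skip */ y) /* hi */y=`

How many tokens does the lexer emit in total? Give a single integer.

Answer: 7

Derivation:
pos=0: emit SEMI ';'
pos=2: enter COMMENT mode (saw '/*')
exit COMMENT mode (now at pos=10)
pos=10: enter COMMENT mode (saw '/*')
exit COMMENT mode (now at pos=20)
pos=20: enter COMMENT mode (saw '/*')
exit COMMENT mode (now at pos=35)
pos=35: enter STRING mode
pos=35: emit STR "hi" (now at pos=39)
pos=39: enter STRING mode
pos=39: emit STR "ok" (now at pos=43)
pos=44: enter COMMENT mode (saw '/*')
exit COMMENT mode (now at pos=54)
pos=55: emit ID 'y' (now at pos=56)
pos=56: emit RPAREN ')'
pos=58: enter COMMENT mode (saw '/*')
exit COMMENT mode (now at pos=66)
pos=66: emit ID 'y' (now at pos=67)
pos=67: emit EQ '='
DONE. 7 tokens: [SEMI, STR, STR, ID, RPAREN, ID, EQ]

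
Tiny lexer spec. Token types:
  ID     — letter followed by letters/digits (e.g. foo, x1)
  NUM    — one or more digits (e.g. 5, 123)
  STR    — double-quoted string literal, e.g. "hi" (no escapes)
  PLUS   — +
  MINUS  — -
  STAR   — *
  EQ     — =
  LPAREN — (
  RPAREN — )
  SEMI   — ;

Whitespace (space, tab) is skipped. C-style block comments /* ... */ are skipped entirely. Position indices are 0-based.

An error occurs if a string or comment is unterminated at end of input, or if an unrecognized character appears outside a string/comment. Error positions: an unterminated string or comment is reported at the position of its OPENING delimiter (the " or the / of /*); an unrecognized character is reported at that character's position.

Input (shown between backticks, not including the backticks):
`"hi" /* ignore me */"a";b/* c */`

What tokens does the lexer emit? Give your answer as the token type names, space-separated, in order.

Answer: STR STR SEMI ID

Derivation:
pos=0: enter STRING mode
pos=0: emit STR "hi" (now at pos=4)
pos=5: enter COMMENT mode (saw '/*')
exit COMMENT mode (now at pos=20)
pos=20: enter STRING mode
pos=20: emit STR "a" (now at pos=23)
pos=23: emit SEMI ';'
pos=24: emit ID 'b' (now at pos=25)
pos=25: enter COMMENT mode (saw '/*')
exit COMMENT mode (now at pos=32)
DONE. 4 tokens: [STR, STR, SEMI, ID]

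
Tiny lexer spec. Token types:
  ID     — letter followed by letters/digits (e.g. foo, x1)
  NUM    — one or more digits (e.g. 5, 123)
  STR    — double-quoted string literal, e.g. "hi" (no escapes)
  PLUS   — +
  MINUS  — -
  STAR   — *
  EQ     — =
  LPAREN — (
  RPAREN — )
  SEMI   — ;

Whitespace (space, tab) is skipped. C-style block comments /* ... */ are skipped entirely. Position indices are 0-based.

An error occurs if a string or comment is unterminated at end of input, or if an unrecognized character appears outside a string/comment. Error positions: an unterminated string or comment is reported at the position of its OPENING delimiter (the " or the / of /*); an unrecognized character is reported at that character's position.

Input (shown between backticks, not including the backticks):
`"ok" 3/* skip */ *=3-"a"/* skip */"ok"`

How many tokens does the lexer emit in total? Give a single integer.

pos=0: enter STRING mode
pos=0: emit STR "ok" (now at pos=4)
pos=5: emit NUM '3' (now at pos=6)
pos=6: enter COMMENT mode (saw '/*')
exit COMMENT mode (now at pos=16)
pos=17: emit STAR '*'
pos=18: emit EQ '='
pos=19: emit NUM '3' (now at pos=20)
pos=20: emit MINUS '-'
pos=21: enter STRING mode
pos=21: emit STR "a" (now at pos=24)
pos=24: enter COMMENT mode (saw '/*')
exit COMMENT mode (now at pos=34)
pos=34: enter STRING mode
pos=34: emit STR "ok" (now at pos=38)
DONE. 8 tokens: [STR, NUM, STAR, EQ, NUM, MINUS, STR, STR]

Answer: 8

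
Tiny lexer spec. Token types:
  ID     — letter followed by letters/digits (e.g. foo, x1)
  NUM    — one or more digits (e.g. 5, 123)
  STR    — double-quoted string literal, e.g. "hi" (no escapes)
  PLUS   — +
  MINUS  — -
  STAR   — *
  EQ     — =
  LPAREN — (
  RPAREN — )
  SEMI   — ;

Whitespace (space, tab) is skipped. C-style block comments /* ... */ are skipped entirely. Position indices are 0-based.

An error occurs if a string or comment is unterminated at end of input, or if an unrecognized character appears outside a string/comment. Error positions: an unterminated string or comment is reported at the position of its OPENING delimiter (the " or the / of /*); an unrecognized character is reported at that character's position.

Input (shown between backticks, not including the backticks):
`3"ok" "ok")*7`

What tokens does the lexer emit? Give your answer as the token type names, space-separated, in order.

Answer: NUM STR STR RPAREN STAR NUM

Derivation:
pos=0: emit NUM '3' (now at pos=1)
pos=1: enter STRING mode
pos=1: emit STR "ok" (now at pos=5)
pos=6: enter STRING mode
pos=6: emit STR "ok" (now at pos=10)
pos=10: emit RPAREN ')'
pos=11: emit STAR '*'
pos=12: emit NUM '7' (now at pos=13)
DONE. 6 tokens: [NUM, STR, STR, RPAREN, STAR, NUM]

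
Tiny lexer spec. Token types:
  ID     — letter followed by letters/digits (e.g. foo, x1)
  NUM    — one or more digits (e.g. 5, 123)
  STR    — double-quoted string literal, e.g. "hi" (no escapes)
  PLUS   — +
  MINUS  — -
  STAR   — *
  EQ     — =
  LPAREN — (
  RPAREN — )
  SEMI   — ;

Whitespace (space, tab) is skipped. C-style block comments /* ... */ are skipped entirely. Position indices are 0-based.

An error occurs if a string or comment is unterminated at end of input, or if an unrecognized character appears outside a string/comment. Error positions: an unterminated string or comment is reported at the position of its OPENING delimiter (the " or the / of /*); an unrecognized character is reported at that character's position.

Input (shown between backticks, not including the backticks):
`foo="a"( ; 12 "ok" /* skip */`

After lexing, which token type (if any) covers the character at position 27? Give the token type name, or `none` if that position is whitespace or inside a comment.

Answer: none

Derivation:
pos=0: emit ID 'foo' (now at pos=3)
pos=3: emit EQ '='
pos=4: enter STRING mode
pos=4: emit STR "a" (now at pos=7)
pos=7: emit LPAREN '('
pos=9: emit SEMI ';'
pos=11: emit NUM '12' (now at pos=13)
pos=14: enter STRING mode
pos=14: emit STR "ok" (now at pos=18)
pos=19: enter COMMENT mode (saw '/*')
exit COMMENT mode (now at pos=29)
DONE. 7 tokens: [ID, EQ, STR, LPAREN, SEMI, NUM, STR]
Position 27: char is '*' -> none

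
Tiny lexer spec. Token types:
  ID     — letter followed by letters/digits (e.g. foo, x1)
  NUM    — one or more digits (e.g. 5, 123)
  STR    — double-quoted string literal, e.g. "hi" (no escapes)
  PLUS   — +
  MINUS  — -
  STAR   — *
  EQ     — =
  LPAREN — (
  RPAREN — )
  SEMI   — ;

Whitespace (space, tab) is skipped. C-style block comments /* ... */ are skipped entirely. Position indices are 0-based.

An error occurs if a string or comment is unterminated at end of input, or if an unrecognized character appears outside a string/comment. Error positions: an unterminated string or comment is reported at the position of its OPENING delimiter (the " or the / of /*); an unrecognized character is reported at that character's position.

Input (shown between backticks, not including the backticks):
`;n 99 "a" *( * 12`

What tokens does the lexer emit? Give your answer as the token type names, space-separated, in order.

Answer: SEMI ID NUM STR STAR LPAREN STAR NUM

Derivation:
pos=0: emit SEMI ';'
pos=1: emit ID 'n' (now at pos=2)
pos=3: emit NUM '99' (now at pos=5)
pos=6: enter STRING mode
pos=6: emit STR "a" (now at pos=9)
pos=10: emit STAR '*'
pos=11: emit LPAREN '('
pos=13: emit STAR '*'
pos=15: emit NUM '12' (now at pos=17)
DONE. 8 tokens: [SEMI, ID, NUM, STR, STAR, LPAREN, STAR, NUM]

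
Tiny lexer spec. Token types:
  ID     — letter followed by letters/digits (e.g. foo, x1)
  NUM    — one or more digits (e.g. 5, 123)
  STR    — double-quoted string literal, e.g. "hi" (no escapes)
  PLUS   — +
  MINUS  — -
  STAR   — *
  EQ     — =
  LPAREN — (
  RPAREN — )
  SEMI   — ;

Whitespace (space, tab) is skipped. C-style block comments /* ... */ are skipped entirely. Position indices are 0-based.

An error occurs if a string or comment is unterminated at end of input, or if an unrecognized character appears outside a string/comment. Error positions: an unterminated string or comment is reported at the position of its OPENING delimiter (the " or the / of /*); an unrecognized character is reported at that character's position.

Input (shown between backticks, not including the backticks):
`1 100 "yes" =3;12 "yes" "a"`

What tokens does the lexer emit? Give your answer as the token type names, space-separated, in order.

pos=0: emit NUM '1' (now at pos=1)
pos=2: emit NUM '100' (now at pos=5)
pos=6: enter STRING mode
pos=6: emit STR "yes" (now at pos=11)
pos=12: emit EQ '='
pos=13: emit NUM '3' (now at pos=14)
pos=14: emit SEMI ';'
pos=15: emit NUM '12' (now at pos=17)
pos=18: enter STRING mode
pos=18: emit STR "yes" (now at pos=23)
pos=24: enter STRING mode
pos=24: emit STR "a" (now at pos=27)
DONE. 9 tokens: [NUM, NUM, STR, EQ, NUM, SEMI, NUM, STR, STR]

Answer: NUM NUM STR EQ NUM SEMI NUM STR STR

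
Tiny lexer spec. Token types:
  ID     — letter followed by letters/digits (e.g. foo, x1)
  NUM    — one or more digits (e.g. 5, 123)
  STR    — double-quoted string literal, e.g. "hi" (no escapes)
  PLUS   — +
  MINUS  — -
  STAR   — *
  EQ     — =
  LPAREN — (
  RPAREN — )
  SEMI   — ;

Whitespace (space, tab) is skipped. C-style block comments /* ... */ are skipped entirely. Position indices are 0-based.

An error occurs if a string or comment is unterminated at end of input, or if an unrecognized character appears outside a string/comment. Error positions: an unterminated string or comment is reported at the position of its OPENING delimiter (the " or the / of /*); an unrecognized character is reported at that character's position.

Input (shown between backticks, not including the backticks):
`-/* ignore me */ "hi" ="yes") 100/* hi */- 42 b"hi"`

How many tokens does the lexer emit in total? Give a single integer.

pos=0: emit MINUS '-'
pos=1: enter COMMENT mode (saw '/*')
exit COMMENT mode (now at pos=16)
pos=17: enter STRING mode
pos=17: emit STR "hi" (now at pos=21)
pos=22: emit EQ '='
pos=23: enter STRING mode
pos=23: emit STR "yes" (now at pos=28)
pos=28: emit RPAREN ')'
pos=30: emit NUM '100' (now at pos=33)
pos=33: enter COMMENT mode (saw '/*')
exit COMMENT mode (now at pos=41)
pos=41: emit MINUS '-'
pos=43: emit NUM '42' (now at pos=45)
pos=46: emit ID 'b' (now at pos=47)
pos=47: enter STRING mode
pos=47: emit STR "hi" (now at pos=51)
DONE. 10 tokens: [MINUS, STR, EQ, STR, RPAREN, NUM, MINUS, NUM, ID, STR]

Answer: 10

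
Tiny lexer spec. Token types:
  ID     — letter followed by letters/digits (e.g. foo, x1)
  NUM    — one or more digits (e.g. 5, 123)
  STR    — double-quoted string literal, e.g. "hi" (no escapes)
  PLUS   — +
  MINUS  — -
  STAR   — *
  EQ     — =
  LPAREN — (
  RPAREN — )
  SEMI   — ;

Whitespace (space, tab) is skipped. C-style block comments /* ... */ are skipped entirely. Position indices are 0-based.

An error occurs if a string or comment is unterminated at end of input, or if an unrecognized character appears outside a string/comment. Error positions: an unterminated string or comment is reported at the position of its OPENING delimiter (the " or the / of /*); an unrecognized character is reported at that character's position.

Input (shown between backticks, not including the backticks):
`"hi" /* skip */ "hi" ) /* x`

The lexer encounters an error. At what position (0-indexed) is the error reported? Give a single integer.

Answer: 23

Derivation:
pos=0: enter STRING mode
pos=0: emit STR "hi" (now at pos=4)
pos=5: enter COMMENT mode (saw '/*')
exit COMMENT mode (now at pos=15)
pos=16: enter STRING mode
pos=16: emit STR "hi" (now at pos=20)
pos=21: emit RPAREN ')'
pos=23: enter COMMENT mode (saw '/*')
pos=23: ERROR — unterminated comment (reached EOF)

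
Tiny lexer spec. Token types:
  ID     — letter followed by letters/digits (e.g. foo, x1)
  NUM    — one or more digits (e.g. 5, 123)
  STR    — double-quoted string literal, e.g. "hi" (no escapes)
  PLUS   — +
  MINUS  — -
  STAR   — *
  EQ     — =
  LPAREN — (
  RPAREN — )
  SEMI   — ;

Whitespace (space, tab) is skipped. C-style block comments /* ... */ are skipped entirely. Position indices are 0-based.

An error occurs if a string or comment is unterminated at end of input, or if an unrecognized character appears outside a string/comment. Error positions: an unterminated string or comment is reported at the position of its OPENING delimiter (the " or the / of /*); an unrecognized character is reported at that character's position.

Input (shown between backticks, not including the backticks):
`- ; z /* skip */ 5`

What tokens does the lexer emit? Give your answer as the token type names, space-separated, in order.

Answer: MINUS SEMI ID NUM

Derivation:
pos=0: emit MINUS '-'
pos=2: emit SEMI ';'
pos=4: emit ID 'z' (now at pos=5)
pos=6: enter COMMENT mode (saw '/*')
exit COMMENT mode (now at pos=16)
pos=17: emit NUM '5' (now at pos=18)
DONE. 4 tokens: [MINUS, SEMI, ID, NUM]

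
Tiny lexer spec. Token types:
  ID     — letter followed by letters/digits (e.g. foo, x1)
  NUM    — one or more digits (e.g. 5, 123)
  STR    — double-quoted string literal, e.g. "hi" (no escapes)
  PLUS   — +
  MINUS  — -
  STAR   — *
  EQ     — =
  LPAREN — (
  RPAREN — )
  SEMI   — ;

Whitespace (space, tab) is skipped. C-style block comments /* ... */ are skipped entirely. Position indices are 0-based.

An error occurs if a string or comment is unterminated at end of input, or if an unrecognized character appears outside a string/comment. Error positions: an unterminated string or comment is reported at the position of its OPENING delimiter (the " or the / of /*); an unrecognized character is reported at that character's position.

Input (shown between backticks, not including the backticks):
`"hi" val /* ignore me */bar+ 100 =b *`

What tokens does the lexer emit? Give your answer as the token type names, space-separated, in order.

pos=0: enter STRING mode
pos=0: emit STR "hi" (now at pos=4)
pos=5: emit ID 'val' (now at pos=8)
pos=9: enter COMMENT mode (saw '/*')
exit COMMENT mode (now at pos=24)
pos=24: emit ID 'bar' (now at pos=27)
pos=27: emit PLUS '+'
pos=29: emit NUM '100' (now at pos=32)
pos=33: emit EQ '='
pos=34: emit ID 'b' (now at pos=35)
pos=36: emit STAR '*'
DONE. 8 tokens: [STR, ID, ID, PLUS, NUM, EQ, ID, STAR]

Answer: STR ID ID PLUS NUM EQ ID STAR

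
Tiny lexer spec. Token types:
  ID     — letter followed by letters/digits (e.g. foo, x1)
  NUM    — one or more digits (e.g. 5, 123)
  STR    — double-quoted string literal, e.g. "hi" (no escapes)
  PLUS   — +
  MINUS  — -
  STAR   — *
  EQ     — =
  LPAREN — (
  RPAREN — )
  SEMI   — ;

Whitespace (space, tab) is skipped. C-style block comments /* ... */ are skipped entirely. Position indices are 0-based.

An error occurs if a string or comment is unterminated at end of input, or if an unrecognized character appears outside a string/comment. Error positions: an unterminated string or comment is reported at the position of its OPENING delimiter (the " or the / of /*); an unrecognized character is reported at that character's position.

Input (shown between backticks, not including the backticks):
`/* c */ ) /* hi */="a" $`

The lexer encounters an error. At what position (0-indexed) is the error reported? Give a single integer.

Answer: 23

Derivation:
pos=0: enter COMMENT mode (saw '/*')
exit COMMENT mode (now at pos=7)
pos=8: emit RPAREN ')'
pos=10: enter COMMENT mode (saw '/*')
exit COMMENT mode (now at pos=18)
pos=18: emit EQ '='
pos=19: enter STRING mode
pos=19: emit STR "a" (now at pos=22)
pos=23: ERROR — unrecognized char '$'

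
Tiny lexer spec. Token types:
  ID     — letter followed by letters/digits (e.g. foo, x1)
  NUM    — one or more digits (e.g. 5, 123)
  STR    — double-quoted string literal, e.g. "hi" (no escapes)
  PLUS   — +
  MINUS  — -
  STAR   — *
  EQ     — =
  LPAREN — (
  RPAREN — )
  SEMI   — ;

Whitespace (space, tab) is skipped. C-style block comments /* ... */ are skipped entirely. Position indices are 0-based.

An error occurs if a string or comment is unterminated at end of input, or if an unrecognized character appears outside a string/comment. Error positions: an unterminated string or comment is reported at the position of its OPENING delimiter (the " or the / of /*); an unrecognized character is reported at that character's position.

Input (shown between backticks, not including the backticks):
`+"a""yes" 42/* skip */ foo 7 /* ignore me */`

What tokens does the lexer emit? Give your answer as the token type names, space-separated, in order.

Answer: PLUS STR STR NUM ID NUM

Derivation:
pos=0: emit PLUS '+'
pos=1: enter STRING mode
pos=1: emit STR "a" (now at pos=4)
pos=4: enter STRING mode
pos=4: emit STR "yes" (now at pos=9)
pos=10: emit NUM '42' (now at pos=12)
pos=12: enter COMMENT mode (saw '/*')
exit COMMENT mode (now at pos=22)
pos=23: emit ID 'foo' (now at pos=26)
pos=27: emit NUM '7' (now at pos=28)
pos=29: enter COMMENT mode (saw '/*')
exit COMMENT mode (now at pos=44)
DONE. 6 tokens: [PLUS, STR, STR, NUM, ID, NUM]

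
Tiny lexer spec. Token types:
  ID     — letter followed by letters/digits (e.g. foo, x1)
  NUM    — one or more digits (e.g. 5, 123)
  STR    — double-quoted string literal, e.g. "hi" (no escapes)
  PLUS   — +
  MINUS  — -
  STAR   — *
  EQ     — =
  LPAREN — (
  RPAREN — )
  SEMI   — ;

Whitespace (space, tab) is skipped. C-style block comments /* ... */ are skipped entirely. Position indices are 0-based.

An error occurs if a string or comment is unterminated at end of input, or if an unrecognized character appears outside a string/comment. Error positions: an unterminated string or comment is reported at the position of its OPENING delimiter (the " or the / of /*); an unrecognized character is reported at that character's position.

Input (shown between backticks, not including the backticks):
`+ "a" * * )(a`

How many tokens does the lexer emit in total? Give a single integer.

Answer: 7

Derivation:
pos=0: emit PLUS '+'
pos=2: enter STRING mode
pos=2: emit STR "a" (now at pos=5)
pos=6: emit STAR '*'
pos=8: emit STAR '*'
pos=10: emit RPAREN ')'
pos=11: emit LPAREN '('
pos=12: emit ID 'a' (now at pos=13)
DONE. 7 tokens: [PLUS, STR, STAR, STAR, RPAREN, LPAREN, ID]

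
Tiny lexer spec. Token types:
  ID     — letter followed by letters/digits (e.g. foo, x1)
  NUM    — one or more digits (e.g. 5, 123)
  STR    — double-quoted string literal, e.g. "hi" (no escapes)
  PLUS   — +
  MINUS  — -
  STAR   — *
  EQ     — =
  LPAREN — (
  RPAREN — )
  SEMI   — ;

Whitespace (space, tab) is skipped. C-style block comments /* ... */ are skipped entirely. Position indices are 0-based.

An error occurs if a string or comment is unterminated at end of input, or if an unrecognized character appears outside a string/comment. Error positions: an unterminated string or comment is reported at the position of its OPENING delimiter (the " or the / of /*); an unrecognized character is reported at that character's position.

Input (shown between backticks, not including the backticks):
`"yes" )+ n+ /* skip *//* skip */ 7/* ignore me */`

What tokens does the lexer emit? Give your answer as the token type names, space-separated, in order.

Answer: STR RPAREN PLUS ID PLUS NUM

Derivation:
pos=0: enter STRING mode
pos=0: emit STR "yes" (now at pos=5)
pos=6: emit RPAREN ')'
pos=7: emit PLUS '+'
pos=9: emit ID 'n' (now at pos=10)
pos=10: emit PLUS '+'
pos=12: enter COMMENT mode (saw '/*')
exit COMMENT mode (now at pos=22)
pos=22: enter COMMENT mode (saw '/*')
exit COMMENT mode (now at pos=32)
pos=33: emit NUM '7' (now at pos=34)
pos=34: enter COMMENT mode (saw '/*')
exit COMMENT mode (now at pos=49)
DONE. 6 tokens: [STR, RPAREN, PLUS, ID, PLUS, NUM]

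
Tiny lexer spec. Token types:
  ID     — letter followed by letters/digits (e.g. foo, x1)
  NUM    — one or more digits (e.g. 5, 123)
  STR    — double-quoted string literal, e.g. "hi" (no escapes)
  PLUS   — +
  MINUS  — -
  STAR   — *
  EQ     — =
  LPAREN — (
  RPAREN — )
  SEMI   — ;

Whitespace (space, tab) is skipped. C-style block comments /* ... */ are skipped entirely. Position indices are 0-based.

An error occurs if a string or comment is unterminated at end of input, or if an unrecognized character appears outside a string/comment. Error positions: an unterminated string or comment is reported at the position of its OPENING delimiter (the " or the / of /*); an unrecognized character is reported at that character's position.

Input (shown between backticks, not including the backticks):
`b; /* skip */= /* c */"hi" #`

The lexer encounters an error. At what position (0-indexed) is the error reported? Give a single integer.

Answer: 27

Derivation:
pos=0: emit ID 'b' (now at pos=1)
pos=1: emit SEMI ';'
pos=3: enter COMMENT mode (saw '/*')
exit COMMENT mode (now at pos=13)
pos=13: emit EQ '='
pos=15: enter COMMENT mode (saw '/*')
exit COMMENT mode (now at pos=22)
pos=22: enter STRING mode
pos=22: emit STR "hi" (now at pos=26)
pos=27: ERROR — unrecognized char '#'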